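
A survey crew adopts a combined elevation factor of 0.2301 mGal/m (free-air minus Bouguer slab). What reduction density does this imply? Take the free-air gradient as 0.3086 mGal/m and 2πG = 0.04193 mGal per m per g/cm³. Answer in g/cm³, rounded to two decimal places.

1.87

0.2301 = 0.3086 − 0.04193 × ρ
ρ = (0.3086 − 0.2301) / 0.04193 = 1.87 g/cm³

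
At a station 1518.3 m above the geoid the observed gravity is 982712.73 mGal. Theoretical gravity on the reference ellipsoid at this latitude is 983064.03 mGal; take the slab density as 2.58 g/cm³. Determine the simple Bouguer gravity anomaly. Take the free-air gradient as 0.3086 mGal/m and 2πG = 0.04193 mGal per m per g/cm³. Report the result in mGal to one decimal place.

Free-air correction = 0.3086 × 1518.3 = 468.55 mGal
Free-air anomaly = 982712.73 − 983064.03 + (468.55) = 117.25 mGal
Bouguer slab correction = 0.04193 × 2.58 × 1518.3 = 164.25 mGal
Simple Bouguer anomaly = 117.25 − (164.25) = -47.00 mGal

-47.0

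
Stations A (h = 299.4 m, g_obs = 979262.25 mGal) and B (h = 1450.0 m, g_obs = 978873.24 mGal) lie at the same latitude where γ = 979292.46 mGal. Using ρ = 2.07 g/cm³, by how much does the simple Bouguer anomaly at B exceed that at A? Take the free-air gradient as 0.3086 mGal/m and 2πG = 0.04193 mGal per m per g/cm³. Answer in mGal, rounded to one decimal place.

Δg_SB(A) = 979262.25 − 979292.46 + 0.3086×299.4 − 0.04193×2.07×299.4 = 36.20 mGal
Δg_SB(B) = 978873.24 − 979292.46 + 0.3086×1450.0 − 0.04193×2.07×1450.0 = -97.60 mGal
Difference = -97.60 − (36.20) = -133.80 mGal

-133.8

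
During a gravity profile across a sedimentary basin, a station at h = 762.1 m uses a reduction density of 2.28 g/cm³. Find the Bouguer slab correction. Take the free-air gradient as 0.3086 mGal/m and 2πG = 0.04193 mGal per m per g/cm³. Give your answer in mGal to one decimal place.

Bouguer slab correction = 0.04193 × 2.28 × 762.1 = 72.9 mGal

72.9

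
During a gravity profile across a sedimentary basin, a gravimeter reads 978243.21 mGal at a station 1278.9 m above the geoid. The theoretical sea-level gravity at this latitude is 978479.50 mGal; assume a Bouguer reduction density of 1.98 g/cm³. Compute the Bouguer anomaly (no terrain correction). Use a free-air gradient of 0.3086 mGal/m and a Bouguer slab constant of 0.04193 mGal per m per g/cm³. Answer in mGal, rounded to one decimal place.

Free-air correction = 0.3086 × 1278.9 = 394.67 mGal
Free-air anomaly = 978243.21 − 978479.50 + (394.67) = 158.38 mGal
Bouguer slab correction = 0.04193 × 1.98 × 1278.9 = 106.18 mGal
Simple Bouguer anomaly = 158.38 − (106.18) = 52.20 mGal

52.2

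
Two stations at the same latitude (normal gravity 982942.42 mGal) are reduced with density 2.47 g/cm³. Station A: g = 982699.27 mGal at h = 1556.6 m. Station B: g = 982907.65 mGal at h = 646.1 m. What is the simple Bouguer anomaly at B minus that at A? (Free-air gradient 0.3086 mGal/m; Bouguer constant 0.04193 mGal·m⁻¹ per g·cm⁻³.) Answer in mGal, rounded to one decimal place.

21.7

Δg_SB(A) = 982699.27 − 982942.42 + 0.3086×1556.6 − 0.04193×2.47×1556.6 = 76.00 mGal
Δg_SB(B) = 982907.65 − 982942.42 + 0.3086×646.1 − 0.04193×2.47×646.1 = 97.70 mGal
Difference = 97.70 − (76.00) = 21.70 mGal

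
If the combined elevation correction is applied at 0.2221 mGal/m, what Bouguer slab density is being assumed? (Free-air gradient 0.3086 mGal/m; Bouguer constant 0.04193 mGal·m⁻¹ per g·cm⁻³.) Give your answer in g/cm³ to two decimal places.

2.06

0.2221 = 0.3086 − 0.04193 × ρ
ρ = (0.3086 − 0.2221) / 0.04193 = 2.06 g/cm³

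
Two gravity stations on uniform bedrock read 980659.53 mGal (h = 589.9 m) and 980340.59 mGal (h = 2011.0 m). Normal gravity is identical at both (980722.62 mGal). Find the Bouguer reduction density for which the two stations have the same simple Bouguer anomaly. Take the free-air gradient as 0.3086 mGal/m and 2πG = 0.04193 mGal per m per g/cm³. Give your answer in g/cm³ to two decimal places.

Δg_obs = 980340.59 − 980659.53 = -318.94 mGal over Δh = 2011.0 − 589.9 = 1421.1 m
Equal Bouguer anomalies ⇒ Δg_obs + (0.3086 − 0.04193ρ)·Δh = 0
0.3086 − 0.04193ρ = −Δg_obs/Δh = 0.22443
ρ = (0.3086 − 0.22443) / 0.04193 = 2.01 g/cm³

2.01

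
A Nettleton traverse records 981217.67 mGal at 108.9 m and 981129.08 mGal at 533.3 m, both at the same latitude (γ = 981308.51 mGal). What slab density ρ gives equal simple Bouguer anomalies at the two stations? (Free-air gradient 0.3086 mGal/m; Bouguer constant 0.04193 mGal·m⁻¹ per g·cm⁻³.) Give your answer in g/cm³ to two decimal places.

2.38

Δg_obs = 981129.08 − 981217.67 = -88.59 mGal over Δh = 533.3 − 108.9 = 424.4 m
Equal Bouguer anomalies ⇒ Δg_obs + (0.3086 − 0.04193ρ)·Δh = 0
0.3086 − 0.04193ρ = −Δg_obs/Δh = 0.20874
ρ = (0.3086 − 0.20874) / 0.04193 = 2.38 g/cm³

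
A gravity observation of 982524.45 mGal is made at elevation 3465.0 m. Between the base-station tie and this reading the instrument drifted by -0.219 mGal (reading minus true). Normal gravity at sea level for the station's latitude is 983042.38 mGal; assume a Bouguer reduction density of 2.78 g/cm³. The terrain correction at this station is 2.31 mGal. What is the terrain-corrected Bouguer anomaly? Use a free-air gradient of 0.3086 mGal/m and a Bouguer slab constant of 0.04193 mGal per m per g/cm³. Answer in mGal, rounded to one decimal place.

Drift-corrected reading = 982524.45 − (-0.219) = 982524.669 mGal
Free-air correction = 0.3086 × 3465.0 = 1069.30 mGal
Free-air anomaly = 982524.669 − 983042.38 + (1069.30) = 551.589 mGal
Bouguer slab correction = 0.04193 × 2.78 × 3465.0 = 403.90 mGal
Simple Bouguer anomaly = 551.589 − (403.90) = 147.689 mGal
Complete Bouguer anomaly = 147.689 + 2.31 = 149.999 mGal

150.0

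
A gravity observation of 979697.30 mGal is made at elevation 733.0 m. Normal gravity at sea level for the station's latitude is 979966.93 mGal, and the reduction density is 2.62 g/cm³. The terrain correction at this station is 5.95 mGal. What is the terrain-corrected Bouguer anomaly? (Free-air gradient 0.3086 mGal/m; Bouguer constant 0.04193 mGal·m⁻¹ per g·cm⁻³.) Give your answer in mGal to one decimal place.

-118.0

Free-air correction = 0.3086 × 733.0 = 226.20 mGal
Free-air anomaly = 979697.30 − 979966.93 + (226.20) = -43.43 mGal
Bouguer slab correction = 0.04193 × 2.62 × 733.0 = 80.52 mGal
Simple Bouguer anomaly = -43.43 − (80.52) = -123.95 mGal
Complete Bouguer anomaly = -123.95 + 5.95 = -118.00 mGal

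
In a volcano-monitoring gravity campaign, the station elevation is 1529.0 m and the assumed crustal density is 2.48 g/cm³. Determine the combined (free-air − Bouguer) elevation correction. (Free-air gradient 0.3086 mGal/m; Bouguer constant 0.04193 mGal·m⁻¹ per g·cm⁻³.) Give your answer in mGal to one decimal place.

312.9

Combined gradient = 0.3086 − 0.04193 × 2.48 = 0.2046136 mGal/m
Combined elevation correction = 0.2046136 × 1529.0 = 312.9 mGal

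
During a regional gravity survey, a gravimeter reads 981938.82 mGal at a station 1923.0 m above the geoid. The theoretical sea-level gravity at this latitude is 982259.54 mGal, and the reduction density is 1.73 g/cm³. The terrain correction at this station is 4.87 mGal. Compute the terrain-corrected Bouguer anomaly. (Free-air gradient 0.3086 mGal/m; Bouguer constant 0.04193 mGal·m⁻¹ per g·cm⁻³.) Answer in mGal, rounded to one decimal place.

138.1

Free-air correction = 0.3086 × 1923.0 = 593.44 mGal
Free-air anomaly = 981938.82 − 982259.54 + (593.44) = 272.72 mGal
Bouguer slab correction = 0.04193 × 1.73 × 1923.0 = 139.49 mGal
Simple Bouguer anomaly = 272.72 − (139.49) = 133.23 mGal
Complete Bouguer anomaly = 133.23 + 4.87 = 138.10 mGal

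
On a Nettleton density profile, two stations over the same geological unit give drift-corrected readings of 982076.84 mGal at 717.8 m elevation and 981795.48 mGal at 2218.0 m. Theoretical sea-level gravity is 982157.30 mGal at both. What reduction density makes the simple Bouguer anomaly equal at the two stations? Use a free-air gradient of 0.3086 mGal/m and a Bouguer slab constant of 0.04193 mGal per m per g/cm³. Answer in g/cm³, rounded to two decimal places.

2.89

Δg_obs = 981795.48 − 982076.84 = -281.36 mGal over Δh = 2218.0 − 717.8 = 1500.2 m
Equal Bouguer anomalies ⇒ Δg_obs + (0.3086 − 0.04193ρ)·Δh = 0
0.3086 − 0.04193ρ = −Δg_obs/Δh = 0.18755
ρ = (0.3086 − 0.18755) / 0.04193 = 2.89 g/cm³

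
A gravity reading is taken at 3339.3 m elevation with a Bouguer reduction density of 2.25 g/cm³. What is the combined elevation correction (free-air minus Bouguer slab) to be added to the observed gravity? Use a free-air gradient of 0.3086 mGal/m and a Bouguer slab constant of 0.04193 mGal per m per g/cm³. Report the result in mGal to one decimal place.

Combined gradient = 0.3086 − 0.04193 × 2.25 = 0.2142575 mGal/m
Combined elevation correction = 0.2142575 × 3339.3 = 715.5 mGal

715.5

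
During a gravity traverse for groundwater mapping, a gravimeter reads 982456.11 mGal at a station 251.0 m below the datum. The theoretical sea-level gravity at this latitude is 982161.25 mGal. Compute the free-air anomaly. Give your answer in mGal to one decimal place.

Free-air correction = 0.3086 × -251.0 = -77.46 mGal
Free-air anomaly = 982456.11 − 982161.25 + (-77.46) = 217.40 mGal

217.4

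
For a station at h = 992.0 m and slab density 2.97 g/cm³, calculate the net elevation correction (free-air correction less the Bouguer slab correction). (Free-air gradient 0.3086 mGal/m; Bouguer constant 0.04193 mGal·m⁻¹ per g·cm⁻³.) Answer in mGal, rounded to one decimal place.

182.6

Combined gradient = 0.3086 − 0.04193 × 2.97 = 0.1840679 mGal/m
Combined elevation correction = 0.1840679 × 992.0 = 182.6 mGal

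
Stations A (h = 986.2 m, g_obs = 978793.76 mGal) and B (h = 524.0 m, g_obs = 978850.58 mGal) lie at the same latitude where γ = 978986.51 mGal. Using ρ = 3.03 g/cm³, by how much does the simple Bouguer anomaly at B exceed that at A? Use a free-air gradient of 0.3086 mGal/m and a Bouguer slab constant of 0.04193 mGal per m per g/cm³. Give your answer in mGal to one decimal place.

Δg_SB(A) = 978793.76 − 978986.51 + 0.3086×986.2 − 0.04193×3.03×986.2 = -13.70 mGal
Δg_SB(B) = 978850.58 − 978986.51 + 0.3086×524.0 − 0.04193×3.03×524.0 = -40.80 mGal
Difference = -40.80 − (-13.70) = -27.10 mGal

-27.1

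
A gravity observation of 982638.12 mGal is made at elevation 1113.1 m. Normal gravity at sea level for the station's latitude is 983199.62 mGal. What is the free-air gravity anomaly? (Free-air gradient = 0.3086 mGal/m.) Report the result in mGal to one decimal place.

Free-air correction = 0.3086 × 1113.1 = 343.50 mGal
Free-air anomaly = 982638.12 − 983199.62 + (343.50) = -218.00 mGal

-218.0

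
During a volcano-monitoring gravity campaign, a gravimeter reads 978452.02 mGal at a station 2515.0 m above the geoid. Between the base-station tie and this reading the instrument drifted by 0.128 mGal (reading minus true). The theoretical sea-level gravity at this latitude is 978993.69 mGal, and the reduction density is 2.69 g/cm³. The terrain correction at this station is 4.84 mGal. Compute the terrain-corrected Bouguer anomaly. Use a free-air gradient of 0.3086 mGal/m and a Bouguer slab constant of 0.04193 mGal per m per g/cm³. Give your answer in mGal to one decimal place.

Drift-corrected reading = 978452.02 − (0.128) = 978451.892 mGal
Free-air correction = 0.3086 × 2515.0 = 776.13 mGal
Free-air anomaly = 978451.892 − 978993.69 + (776.13) = 234.332 mGal
Bouguer slab correction = 0.04193 × 2.69 × 2515.0 = 283.67 mGal
Simple Bouguer anomaly = 234.332 − (283.67) = -49.338 mGal
Complete Bouguer anomaly = -49.338 + 4.84 = -44.498 mGal

-44.5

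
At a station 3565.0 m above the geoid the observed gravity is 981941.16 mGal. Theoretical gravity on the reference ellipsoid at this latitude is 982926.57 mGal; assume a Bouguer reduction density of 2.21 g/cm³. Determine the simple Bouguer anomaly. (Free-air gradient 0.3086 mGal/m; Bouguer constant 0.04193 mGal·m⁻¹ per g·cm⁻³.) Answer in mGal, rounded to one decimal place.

-215.6

Free-air correction = 0.3086 × 3565.0 = 1100.16 mGal
Free-air anomaly = 981941.16 − 982926.57 + (1100.16) = 114.75 mGal
Bouguer slab correction = 0.04193 × 2.21 × 3565.0 = 330.35 mGal
Simple Bouguer anomaly = 114.75 − (330.35) = -215.60 mGal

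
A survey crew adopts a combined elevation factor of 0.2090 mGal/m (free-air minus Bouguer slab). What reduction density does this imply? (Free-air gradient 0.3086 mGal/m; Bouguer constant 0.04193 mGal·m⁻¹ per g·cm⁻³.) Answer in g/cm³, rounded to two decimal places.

2.38

0.2090 = 0.3086 − 0.04193 × ρ
ρ = (0.3086 − 0.2090) / 0.04193 = 2.38 g/cm³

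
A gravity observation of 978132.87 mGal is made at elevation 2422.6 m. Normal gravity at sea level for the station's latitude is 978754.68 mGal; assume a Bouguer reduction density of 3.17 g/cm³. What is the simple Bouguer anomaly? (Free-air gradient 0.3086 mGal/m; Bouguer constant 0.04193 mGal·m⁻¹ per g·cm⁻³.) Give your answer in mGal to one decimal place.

-196.2

Free-air correction = 0.3086 × 2422.6 = 747.61 mGal
Free-air anomaly = 978132.87 − 978754.68 + (747.61) = 125.80 mGal
Bouguer slab correction = 0.04193 × 3.17 × 2422.6 = 322.01 mGal
Simple Bouguer anomaly = 125.80 − (322.01) = -196.21 mGal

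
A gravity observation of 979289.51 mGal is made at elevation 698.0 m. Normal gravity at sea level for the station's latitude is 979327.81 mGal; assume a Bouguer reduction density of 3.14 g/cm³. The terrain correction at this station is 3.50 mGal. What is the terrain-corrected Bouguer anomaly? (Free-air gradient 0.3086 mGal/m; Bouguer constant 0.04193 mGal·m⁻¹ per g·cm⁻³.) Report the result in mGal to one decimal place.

Free-air correction = 0.3086 × 698.0 = 215.40 mGal
Free-air anomaly = 979289.51 − 979327.81 + (215.40) = 177.10 mGal
Bouguer slab correction = 0.04193 × 3.14 × 698.0 = 91.90 mGal
Simple Bouguer anomaly = 177.10 − (91.90) = 85.20 mGal
Complete Bouguer anomaly = 85.20 + 3.50 = 88.70 mGal

88.7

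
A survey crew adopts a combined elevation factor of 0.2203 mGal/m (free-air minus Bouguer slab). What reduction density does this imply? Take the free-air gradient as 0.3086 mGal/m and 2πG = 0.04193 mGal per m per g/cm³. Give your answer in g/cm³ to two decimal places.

2.11

0.2203 = 0.3086 − 0.04193 × ρ
ρ = (0.3086 − 0.2203) / 0.04193 = 2.11 g/cm³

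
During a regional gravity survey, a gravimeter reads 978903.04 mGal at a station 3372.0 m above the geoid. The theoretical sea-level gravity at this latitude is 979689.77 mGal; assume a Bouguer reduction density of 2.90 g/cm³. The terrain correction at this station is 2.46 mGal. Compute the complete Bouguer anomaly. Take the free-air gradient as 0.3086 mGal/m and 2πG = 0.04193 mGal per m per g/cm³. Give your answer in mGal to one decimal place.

Free-air correction = 0.3086 × 3372.0 = 1040.60 mGal
Free-air anomaly = 978903.04 − 979689.77 + (1040.60) = 253.87 mGal
Bouguer slab correction = 0.04193 × 2.90 × 3372.0 = 410.03 mGal
Simple Bouguer anomaly = 253.87 − (410.03) = -156.16 mGal
Complete Bouguer anomaly = -156.16 + 2.46 = -153.70 mGal

-153.7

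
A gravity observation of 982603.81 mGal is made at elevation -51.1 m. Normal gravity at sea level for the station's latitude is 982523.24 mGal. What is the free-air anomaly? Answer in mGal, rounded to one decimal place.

Free-air correction = 0.3086 × -51.1 = -15.77 mGal
Free-air anomaly = 982603.81 − 982523.24 + (-15.77) = 64.80 mGal

64.8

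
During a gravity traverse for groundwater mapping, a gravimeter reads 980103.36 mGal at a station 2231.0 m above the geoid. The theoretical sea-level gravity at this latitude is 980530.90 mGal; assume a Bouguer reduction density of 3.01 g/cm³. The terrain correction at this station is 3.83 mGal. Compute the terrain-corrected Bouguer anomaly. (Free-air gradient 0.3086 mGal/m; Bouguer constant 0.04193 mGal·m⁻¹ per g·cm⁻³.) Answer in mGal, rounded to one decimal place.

Free-air correction = 0.3086 × 2231.0 = 688.49 mGal
Free-air anomaly = 980103.36 − 980530.90 + (688.49) = 260.95 mGal
Bouguer slab correction = 0.04193 × 3.01 × 2231.0 = 281.57 mGal
Simple Bouguer anomaly = 260.95 − (281.57) = -20.62 mGal
Complete Bouguer anomaly = -20.62 + 3.83 = -16.79 mGal

-16.8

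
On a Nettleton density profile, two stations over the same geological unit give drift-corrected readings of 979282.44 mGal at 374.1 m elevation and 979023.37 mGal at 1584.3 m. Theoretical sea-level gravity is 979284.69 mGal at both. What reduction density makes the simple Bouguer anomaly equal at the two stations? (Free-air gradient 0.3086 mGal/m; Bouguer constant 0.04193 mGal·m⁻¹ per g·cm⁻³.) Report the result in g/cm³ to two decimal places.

Δg_obs = 979023.37 − 979282.44 = -259.07 mGal over Δh = 1584.3 − 374.1 = 1210.2 m
Equal Bouguer anomalies ⇒ Δg_obs + (0.3086 − 0.04193ρ)·Δh = 0
0.3086 − 0.04193ρ = −Δg_obs/Δh = 0.21407
ρ = (0.3086 − 0.21407) / 0.04193 = 2.25 g/cm³

2.25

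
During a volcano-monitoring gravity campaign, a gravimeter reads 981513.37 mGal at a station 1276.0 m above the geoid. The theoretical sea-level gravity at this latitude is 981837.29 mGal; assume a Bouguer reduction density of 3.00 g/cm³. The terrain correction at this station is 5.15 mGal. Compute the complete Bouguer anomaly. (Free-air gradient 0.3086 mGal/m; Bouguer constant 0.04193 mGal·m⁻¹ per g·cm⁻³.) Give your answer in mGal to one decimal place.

-85.5

Free-air correction = 0.3086 × 1276.0 = 393.77 mGal
Free-air anomaly = 981513.37 − 981837.29 + (393.77) = 69.85 mGal
Bouguer slab correction = 0.04193 × 3.00 × 1276.0 = 160.51 mGal
Simple Bouguer anomaly = 69.85 − (160.51) = -90.66 mGal
Complete Bouguer anomaly = -90.66 + 5.15 = -85.51 mGal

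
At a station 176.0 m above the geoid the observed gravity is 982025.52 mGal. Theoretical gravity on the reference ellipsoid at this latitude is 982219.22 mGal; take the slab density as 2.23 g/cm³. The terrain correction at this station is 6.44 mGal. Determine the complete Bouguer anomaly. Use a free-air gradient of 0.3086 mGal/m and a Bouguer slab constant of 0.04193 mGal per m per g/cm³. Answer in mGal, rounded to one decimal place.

Free-air correction = 0.3086 × 176.0 = 54.31 mGal
Free-air anomaly = 982025.52 − 982219.22 + (54.31) = -139.39 mGal
Bouguer slab correction = 0.04193 × 2.23 × 176.0 = 16.46 mGal
Simple Bouguer anomaly = -139.39 − (16.46) = -155.85 mGal
Complete Bouguer anomaly = -155.85 + 6.44 = -149.41 mGal

-149.4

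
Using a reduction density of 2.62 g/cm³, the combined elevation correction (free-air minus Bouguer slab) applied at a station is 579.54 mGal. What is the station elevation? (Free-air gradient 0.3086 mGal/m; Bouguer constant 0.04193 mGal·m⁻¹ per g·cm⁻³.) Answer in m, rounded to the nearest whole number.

Combined gradient = 0.3086 − 0.04193 × 2.62 = 0.1987434 mGal/m
h = 579.54 / 0.1987434 = 2916.02 m

2916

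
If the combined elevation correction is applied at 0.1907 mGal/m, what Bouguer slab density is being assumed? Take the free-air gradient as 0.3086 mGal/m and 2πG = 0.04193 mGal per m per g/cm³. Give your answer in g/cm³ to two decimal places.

0.1907 = 0.3086 − 0.04193 × ρ
ρ = (0.3086 − 0.1907) / 0.04193 = 2.81 g/cm³

2.81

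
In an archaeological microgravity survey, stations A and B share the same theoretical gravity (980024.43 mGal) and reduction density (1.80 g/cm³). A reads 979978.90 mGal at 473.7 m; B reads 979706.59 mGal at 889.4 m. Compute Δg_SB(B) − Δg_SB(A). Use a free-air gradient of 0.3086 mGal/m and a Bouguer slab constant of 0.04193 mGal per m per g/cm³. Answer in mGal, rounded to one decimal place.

-175.4

Δg_SB(A) = 979978.90 − 980024.43 + 0.3086×473.7 − 0.04193×1.80×473.7 = 64.90 mGal
Δg_SB(B) = 979706.59 − 980024.43 + 0.3086×889.4 − 0.04193×1.80×889.4 = -110.50 mGal
Difference = -110.50 − (64.90) = -175.40 mGal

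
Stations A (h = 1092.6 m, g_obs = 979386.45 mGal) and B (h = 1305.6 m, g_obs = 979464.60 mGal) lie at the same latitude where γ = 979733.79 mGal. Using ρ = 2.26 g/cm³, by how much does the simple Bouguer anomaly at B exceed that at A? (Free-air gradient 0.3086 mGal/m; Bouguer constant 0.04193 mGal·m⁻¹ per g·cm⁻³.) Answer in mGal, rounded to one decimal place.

123.7

Δg_SB(A) = 979386.45 − 979733.79 + 0.3086×1092.6 − 0.04193×2.26×1092.6 = -113.70 mGal
Δg_SB(B) = 979464.60 − 979733.79 + 0.3086×1305.6 − 0.04193×2.26×1305.6 = 10.00 mGal
Difference = 10.00 − (-113.70) = 123.70 mGal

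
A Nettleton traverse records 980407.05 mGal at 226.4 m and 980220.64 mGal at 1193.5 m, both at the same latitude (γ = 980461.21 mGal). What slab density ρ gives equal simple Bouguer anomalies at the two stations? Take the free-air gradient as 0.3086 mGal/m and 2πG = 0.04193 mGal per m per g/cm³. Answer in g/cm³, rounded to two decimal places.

2.76

Δg_obs = 980220.64 − 980407.05 = -186.41 mGal over Δh = 1193.5 − 226.4 = 967.1 m
Equal Bouguer anomalies ⇒ Δg_obs + (0.3086 − 0.04193ρ)·Δh = 0
0.3086 − 0.04193ρ = −Δg_obs/Δh = 0.19275
ρ = (0.3086 − 0.19275) / 0.04193 = 2.76 g/cm³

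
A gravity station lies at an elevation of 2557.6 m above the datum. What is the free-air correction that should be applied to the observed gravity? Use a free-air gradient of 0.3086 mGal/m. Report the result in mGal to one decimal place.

Free-air correction = 0.3086 × 2557.6 = 789.3 mGal

789.3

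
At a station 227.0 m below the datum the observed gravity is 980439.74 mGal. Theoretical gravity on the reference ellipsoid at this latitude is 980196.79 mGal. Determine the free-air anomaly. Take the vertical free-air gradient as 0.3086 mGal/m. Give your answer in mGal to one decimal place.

172.9

Free-air correction = 0.3086 × -227.0 = -70.05 mGal
Free-air anomaly = 980439.74 − 980196.79 + (-70.05) = 172.90 mGal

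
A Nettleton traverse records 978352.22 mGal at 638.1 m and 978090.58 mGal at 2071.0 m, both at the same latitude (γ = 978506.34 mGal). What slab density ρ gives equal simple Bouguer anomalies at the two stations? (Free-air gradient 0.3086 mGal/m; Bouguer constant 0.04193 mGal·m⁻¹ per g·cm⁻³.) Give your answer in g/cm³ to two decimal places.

Δg_obs = 978090.58 − 978352.22 = -261.64 mGal over Δh = 2071.0 − 638.1 = 1432.9 m
Equal Bouguer anomalies ⇒ Δg_obs + (0.3086 − 0.04193ρ)·Δh = 0
0.3086 − 0.04193ρ = −Δg_obs/Δh = 0.18259
ρ = (0.3086 − 0.18259) / 0.04193 = 3.01 g/cm³

3.01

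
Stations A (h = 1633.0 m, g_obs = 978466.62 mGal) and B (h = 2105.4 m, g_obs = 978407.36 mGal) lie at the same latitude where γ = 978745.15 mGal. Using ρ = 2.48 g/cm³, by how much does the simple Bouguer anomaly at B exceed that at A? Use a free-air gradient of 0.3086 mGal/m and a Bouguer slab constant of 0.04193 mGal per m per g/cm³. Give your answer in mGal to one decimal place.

37.4

Δg_SB(A) = 978466.62 − 978745.15 + 0.3086×1633.0 − 0.04193×2.48×1633.0 = 55.60 mGal
Δg_SB(B) = 978407.36 − 978745.15 + 0.3086×2105.4 − 0.04193×2.48×2105.4 = 93.00 mGal
Difference = 93.00 − (55.60) = 37.40 mGal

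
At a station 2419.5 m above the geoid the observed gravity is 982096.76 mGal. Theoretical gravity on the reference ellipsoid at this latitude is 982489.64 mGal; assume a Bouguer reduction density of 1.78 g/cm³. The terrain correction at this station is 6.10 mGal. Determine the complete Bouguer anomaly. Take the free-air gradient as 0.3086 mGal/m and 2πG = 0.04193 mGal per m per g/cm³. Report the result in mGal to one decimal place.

179.3

Free-air correction = 0.3086 × 2419.5 = 746.66 mGal
Free-air anomaly = 982096.76 − 982489.64 + (746.66) = 353.78 mGal
Bouguer slab correction = 0.04193 × 1.78 × 2419.5 = 180.58 mGal
Simple Bouguer anomaly = 353.78 − (180.58) = 173.20 mGal
Complete Bouguer anomaly = 173.20 + 6.10 = 179.30 mGal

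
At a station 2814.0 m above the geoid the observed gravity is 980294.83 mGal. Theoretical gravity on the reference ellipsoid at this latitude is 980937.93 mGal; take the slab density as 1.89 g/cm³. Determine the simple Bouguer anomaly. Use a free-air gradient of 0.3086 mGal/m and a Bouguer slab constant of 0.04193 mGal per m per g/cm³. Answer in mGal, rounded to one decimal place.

Free-air correction = 0.3086 × 2814.0 = 868.40 mGal
Free-air anomaly = 980294.83 − 980937.93 + (868.40) = 225.30 mGal
Bouguer slab correction = 0.04193 × 1.89 × 2814.0 = 223.00 mGal
Simple Bouguer anomaly = 225.30 − (223.00) = 2.30 mGal

2.3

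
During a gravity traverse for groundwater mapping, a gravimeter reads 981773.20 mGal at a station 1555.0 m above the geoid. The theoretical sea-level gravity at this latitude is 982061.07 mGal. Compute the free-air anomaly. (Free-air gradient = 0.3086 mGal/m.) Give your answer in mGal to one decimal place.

192.0

Free-air correction = 0.3086 × 1555.0 = 479.87 mGal
Free-air anomaly = 981773.20 − 982061.07 + (479.87) = 192.00 mGal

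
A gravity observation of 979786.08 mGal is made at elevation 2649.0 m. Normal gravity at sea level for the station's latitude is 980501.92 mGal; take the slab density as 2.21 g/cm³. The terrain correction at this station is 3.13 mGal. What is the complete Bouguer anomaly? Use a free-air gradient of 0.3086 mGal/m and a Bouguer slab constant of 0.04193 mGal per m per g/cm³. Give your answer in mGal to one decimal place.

Free-air correction = 0.3086 × 2649.0 = 817.48 mGal
Free-air anomaly = 979786.08 − 980501.92 + (817.48) = 101.64 mGal
Bouguer slab correction = 0.04193 × 2.21 × 2649.0 = 245.47 mGal
Simple Bouguer anomaly = 101.64 − (245.47) = -143.83 mGal
Complete Bouguer anomaly = -143.83 + 3.13 = -140.70 mGal

-140.7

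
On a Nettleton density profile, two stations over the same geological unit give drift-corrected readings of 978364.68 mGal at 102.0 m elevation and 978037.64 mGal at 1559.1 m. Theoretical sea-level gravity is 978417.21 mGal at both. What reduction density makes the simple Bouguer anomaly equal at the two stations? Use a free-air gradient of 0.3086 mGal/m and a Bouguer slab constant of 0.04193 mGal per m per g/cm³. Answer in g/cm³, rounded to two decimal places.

2.01

Δg_obs = 978037.64 − 978364.68 = -327.04 mGal over Δh = 1559.1 − 102.0 = 1457.1 m
Equal Bouguer anomalies ⇒ Δg_obs + (0.3086 − 0.04193ρ)·Δh = 0
0.3086 − 0.04193ρ = −Δg_obs/Δh = 0.22445
ρ = (0.3086 − 0.22445) / 0.04193 = 2.01 g/cm³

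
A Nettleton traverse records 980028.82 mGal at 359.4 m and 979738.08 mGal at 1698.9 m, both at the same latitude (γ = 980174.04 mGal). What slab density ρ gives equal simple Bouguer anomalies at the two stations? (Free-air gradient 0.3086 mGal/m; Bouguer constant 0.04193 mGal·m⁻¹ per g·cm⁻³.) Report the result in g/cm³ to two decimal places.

Δg_obs = 979738.08 − 980028.82 = -290.74 mGal over Δh = 1698.9 − 359.4 = 1339.5 m
Equal Bouguer anomalies ⇒ Δg_obs + (0.3086 − 0.04193ρ)·Δh = 0
0.3086 − 0.04193ρ = −Δg_obs/Δh = 0.21705
ρ = (0.3086 − 0.21705) / 0.04193 = 2.18 g/cm³

2.18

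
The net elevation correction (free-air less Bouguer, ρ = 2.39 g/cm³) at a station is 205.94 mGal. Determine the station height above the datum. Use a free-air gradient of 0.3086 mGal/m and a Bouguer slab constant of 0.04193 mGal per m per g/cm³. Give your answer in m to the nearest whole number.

988

Combined gradient = 0.3086 − 0.04193 × 2.39 = 0.2083873 mGal/m
h = 205.94 / 0.2083873 = 988.26 m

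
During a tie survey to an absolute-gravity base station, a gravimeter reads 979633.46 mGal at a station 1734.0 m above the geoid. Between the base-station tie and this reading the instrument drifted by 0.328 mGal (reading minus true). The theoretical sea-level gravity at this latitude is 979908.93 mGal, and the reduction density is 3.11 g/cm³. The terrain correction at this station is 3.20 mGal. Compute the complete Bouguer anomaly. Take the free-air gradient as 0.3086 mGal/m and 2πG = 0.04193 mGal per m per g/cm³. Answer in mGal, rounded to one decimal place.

36.4

Drift-corrected reading = 979633.46 − (0.328) = 979633.132 mGal
Free-air correction = 0.3086 × 1734.0 = 535.11 mGal
Free-air anomaly = 979633.132 − 979908.93 + (535.11) = 259.312 mGal
Bouguer slab correction = 0.04193 × 3.11 × 1734.0 = 226.12 mGal
Simple Bouguer anomaly = 259.312 − (226.12) = 33.192 mGal
Complete Bouguer anomaly = 33.192 + 3.20 = 36.392 mGal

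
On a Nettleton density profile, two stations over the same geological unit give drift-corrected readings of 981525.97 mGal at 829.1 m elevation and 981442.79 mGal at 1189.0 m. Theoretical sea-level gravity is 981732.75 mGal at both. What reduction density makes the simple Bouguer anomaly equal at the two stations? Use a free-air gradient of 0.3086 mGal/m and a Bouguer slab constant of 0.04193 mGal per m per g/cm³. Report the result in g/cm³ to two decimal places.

Δg_obs = 981442.79 − 981525.97 = -83.18 mGal over Δh = 1189.0 − 829.1 = 359.9 m
Equal Bouguer anomalies ⇒ Δg_obs + (0.3086 − 0.04193ρ)·Δh = 0
0.3086 − 0.04193ρ = −Δg_obs/Δh = 0.23112
ρ = (0.3086 − 0.23112) / 0.04193 = 1.85 g/cm³

1.85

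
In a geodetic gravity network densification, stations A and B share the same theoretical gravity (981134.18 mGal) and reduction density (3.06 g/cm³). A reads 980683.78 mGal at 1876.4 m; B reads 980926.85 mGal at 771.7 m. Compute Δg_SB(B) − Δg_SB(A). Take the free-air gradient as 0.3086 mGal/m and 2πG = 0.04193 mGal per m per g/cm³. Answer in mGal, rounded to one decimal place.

43.9

Δg_SB(A) = 980683.78 − 981134.18 + 0.3086×1876.4 − 0.04193×3.06×1876.4 = -112.10 mGal
Δg_SB(B) = 980926.85 − 981134.18 + 0.3086×771.7 − 0.04193×3.06×771.7 = -68.20 mGal
Difference = -68.20 − (-112.10) = 43.90 mGal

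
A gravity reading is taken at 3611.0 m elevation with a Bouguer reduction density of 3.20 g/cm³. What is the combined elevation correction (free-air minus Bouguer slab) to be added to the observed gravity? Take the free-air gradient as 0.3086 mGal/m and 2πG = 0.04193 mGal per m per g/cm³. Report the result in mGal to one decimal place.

629.8

Combined gradient = 0.3086 − 0.04193 × 3.20 = 0.1744240 mGal/m
Combined elevation correction = 0.1744240 × 3611.0 = 629.8 mGal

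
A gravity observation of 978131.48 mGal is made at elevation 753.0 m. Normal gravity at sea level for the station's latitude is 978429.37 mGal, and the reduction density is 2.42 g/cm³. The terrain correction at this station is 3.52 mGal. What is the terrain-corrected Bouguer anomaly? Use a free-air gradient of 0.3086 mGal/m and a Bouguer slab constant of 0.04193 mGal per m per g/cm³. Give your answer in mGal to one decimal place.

-138.4

Free-air correction = 0.3086 × 753.0 = 232.38 mGal
Free-air anomaly = 978131.48 − 978429.37 + (232.38) = -65.51 mGal
Bouguer slab correction = 0.04193 × 2.42 × 753.0 = 76.41 mGal
Simple Bouguer anomaly = -65.51 − (76.41) = -141.92 mGal
Complete Bouguer anomaly = -141.92 + 3.52 = -138.40 mGal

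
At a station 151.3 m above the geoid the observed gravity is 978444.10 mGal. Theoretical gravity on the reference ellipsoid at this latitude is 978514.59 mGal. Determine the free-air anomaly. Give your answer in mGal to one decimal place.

Free-air correction = 0.3086 × 151.3 = 46.69 mGal
Free-air anomaly = 978444.10 − 978514.59 + (46.69) = -23.80 mGal

-23.8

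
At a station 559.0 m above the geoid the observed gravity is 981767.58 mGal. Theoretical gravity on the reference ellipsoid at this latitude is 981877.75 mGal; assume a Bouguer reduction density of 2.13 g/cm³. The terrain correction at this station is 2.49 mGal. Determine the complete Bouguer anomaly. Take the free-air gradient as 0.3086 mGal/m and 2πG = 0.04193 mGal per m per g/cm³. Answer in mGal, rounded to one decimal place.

Free-air correction = 0.3086 × 559.0 = 172.51 mGal
Free-air anomaly = 981767.58 − 981877.75 + (172.51) = 62.34 mGal
Bouguer slab correction = 0.04193 × 2.13 × 559.0 = 49.92 mGal
Simple Bouguer anomaly = 62.34 − (49.92) = 12.42 mGal
Complete Bouguer anomaly = 12.42 + 2.49 = 14.91 mGal

14.9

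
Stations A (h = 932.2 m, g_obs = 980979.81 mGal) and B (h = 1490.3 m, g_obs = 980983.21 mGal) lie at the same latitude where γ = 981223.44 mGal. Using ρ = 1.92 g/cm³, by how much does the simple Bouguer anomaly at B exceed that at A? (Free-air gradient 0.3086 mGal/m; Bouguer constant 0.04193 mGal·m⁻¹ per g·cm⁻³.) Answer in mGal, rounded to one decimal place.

Δg_SB(A) = 980979.81 − 981223.44 + 0.3086×932.2 − 0.04193×1.92×932.2 = -31.00 mGal
Δg_SB(B) = 980983.21 − 981223.44 + 0.3086×1490.3 − 0.04193×1.92×1490.3 = 99.70 mGal
Difference = 99.70 − (-31.00) = 130.70 mGal

130.7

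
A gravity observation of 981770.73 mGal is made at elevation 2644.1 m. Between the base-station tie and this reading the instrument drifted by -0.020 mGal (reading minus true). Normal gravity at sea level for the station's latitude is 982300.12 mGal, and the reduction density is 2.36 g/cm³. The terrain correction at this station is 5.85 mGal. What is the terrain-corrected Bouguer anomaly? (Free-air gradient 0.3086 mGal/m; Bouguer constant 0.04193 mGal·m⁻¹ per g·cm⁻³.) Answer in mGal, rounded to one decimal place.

Drift-corrected reading = 981770.73 − (-0.020) = 981770.750 mGal
Free-air correction = 0.3086 × 2644.1 = 815.97 mGal
Free-air anomaly = 981770.750 − 982300.12 + (815.97) = 286.600 mGal
Bouguer slab correction = 0.04193 × 2.36 × 2644.1 = 261.65 mGal
Simple Bouguer anomaly = 286.600 − (261.65) = 24.950 mGal
Complete Bouguer anomaly = 24.950 + 5.85 = 30.800 mGal

30.8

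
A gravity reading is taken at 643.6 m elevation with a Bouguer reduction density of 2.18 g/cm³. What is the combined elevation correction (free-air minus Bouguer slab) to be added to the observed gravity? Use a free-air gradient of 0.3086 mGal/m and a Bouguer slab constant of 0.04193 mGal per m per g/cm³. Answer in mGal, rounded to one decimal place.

Combined gradient = 0.3086 − 0.04193 × 2.18 = 0.2171926 mGal/m
Combined elevation correction = 0.2171926 × 643.6 = 139.8 mGal

139.8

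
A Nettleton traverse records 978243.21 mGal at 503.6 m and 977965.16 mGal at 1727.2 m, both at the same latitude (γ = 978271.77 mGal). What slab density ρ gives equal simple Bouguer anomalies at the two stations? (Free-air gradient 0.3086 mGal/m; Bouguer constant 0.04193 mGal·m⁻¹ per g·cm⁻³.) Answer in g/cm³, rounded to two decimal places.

1.94

Δg_obs = 977965.16 − 978243.21 = -278.05 mGal over Δh = 1727.2 − 503.6 = 1223.6 m
Equal Bouguer anomalies ⇒ Δg_obs + (0.3086 − 0.04193ρ)·Δh = 0
0.3086 − 0.04193ρ = −Δg_obs/Δh = 0.22724
ρ = (0.3086 − 0.22724) / 0.04193 = 1.94 g/cm³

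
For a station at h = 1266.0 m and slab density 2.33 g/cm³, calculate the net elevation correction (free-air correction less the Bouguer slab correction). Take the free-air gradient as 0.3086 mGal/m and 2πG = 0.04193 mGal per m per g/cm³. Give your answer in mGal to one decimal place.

267.0

Combined gradient = 0.3086 − 0.04193 × 2.33 = 0.2109031 mGal/m
Combined elevation correction = 0.2109031 × 1266.0 = 267.0 mGal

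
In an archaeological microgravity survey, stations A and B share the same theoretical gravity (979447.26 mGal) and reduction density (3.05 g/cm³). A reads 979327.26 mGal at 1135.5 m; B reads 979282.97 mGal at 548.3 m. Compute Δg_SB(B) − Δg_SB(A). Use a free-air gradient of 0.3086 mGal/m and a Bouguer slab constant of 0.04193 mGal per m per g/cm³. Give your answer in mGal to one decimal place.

-150.4

Δg_SB(A) = 979327.26 − 979447.26 + 0.3086×1135.5 − 0.04193×3.05×1135.5 = 85.20 mGal
Δg_SB(B) = 979282.97 − 979447.26 + 0.3086×548.3 − 0.04193×3.05×548.3 = -65.20 mGal
Difference = -65.20 − (85.20) = -150.40 mGal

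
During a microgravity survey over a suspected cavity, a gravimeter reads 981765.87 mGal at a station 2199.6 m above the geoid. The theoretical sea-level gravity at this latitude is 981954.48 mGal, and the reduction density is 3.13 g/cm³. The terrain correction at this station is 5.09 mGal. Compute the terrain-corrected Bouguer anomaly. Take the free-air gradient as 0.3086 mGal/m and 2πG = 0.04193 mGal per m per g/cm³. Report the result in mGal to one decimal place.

Free-air correction = 0.3086 × 2199.6 = 678.80 mGal
Free-air anomaly = 981765.87 − 981954.48 + (678.80) = 490.19 mGal
Bouguer slab correction = 0.04193 × 3.13 × 2199.6 = 288.68 mGal
Simple Bouguer anomaly = 490.19 − (288.68) = 201.51 mGal
Complete Bouguer anomaly = 201.51 + 5.09 = 206.60 mGal

206.6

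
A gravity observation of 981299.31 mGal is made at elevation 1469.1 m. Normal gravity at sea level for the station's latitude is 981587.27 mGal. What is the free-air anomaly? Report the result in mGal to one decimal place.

165.4

Free-air correction = 0.3086 × 1469.1 = 453.36 mGal
Free-air anomaly = 981299.31 − 981587.27 + (453.36) = 165.40 mGal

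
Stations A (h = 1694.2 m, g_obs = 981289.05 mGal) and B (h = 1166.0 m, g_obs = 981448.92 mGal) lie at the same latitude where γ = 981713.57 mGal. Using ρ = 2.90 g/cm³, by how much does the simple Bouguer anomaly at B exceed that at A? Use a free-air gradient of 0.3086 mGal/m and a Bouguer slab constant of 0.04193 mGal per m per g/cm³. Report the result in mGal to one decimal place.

61.1

Δg_SB(A) = 981289.05 − 981713.57 + 0.3086×1694.2 − 0.04193×2.90×1694.2 = -107.70 mGal
Δg_SB(B) = 981448.92 − 981713.57 + 0.3086×1166.0 − 0.04193×2.90×1166.0 = -46.60 mGal
Difference = -46.60 − (-107.70) = 61.10 mGal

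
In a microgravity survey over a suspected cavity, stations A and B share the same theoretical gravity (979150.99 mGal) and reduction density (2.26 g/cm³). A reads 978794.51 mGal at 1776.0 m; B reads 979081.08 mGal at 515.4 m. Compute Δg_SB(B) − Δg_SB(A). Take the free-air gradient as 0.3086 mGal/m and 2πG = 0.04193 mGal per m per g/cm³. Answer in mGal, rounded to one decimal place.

17.0

Δg_SB(A) = 978794.51 − 979150.99 + 0.3086×1776.0 − 0.04193×2.26×1776.0 = 23.30 mGal
Δg_SB(B) = 979081.08 − 979150.99 + 0.3086×515.4 − 0.04193×2.26×515.4 = 40.30 mGal
Difference = 40.30 − (23.30) = 17.00 mGal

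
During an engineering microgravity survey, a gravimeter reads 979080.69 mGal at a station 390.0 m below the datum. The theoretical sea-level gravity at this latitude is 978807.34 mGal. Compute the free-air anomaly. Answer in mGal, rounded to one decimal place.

153.0

Free-air correction = 0.3086 × -390.0 = -120.35 mGal
Free-air anomaly = 979080.69 − 978807.34 + (-120.35) = 153.00 mGal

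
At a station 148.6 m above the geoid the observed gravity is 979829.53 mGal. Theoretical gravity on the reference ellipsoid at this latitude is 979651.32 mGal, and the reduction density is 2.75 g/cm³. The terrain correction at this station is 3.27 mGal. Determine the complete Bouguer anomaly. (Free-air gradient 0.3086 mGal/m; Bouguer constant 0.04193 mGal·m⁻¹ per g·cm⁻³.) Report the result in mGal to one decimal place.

Free-air correction = 0.3086 × 148.6 = 45.86 mGal
Free-air anomaly = 979829.53 − 979651.32 + (45.86) = 224.07 mGal
Bouguer slab correction = 0.04193 × 2.75 × 148.6 = 17.13 mGal
Simple Bouguer anomaly = 224.07 − (17.13) = 206.94 mGal
Complete Bouguer anomaly = 206.94 + 3.27 = 210.21 mGal

210.2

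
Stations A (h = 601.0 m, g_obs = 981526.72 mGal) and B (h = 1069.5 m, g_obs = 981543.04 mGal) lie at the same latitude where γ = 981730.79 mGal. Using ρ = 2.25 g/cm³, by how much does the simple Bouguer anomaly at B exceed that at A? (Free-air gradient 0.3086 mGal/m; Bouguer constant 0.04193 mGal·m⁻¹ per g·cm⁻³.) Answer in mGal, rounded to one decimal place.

Δg_SB(A) = 981526.72 − 981730.79 + 0.3086×601.0 − 0.04193×2.25×601.0 = -75.30 mGal
Δg_SB(B) = 981543.04 − 981730.79 + 0.3086×1069.5 − 0.04193×2.25×1069.5 = 41.40 mGal
Difference = 41.40 − (-75.30) = 116.70 mGal

116.7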